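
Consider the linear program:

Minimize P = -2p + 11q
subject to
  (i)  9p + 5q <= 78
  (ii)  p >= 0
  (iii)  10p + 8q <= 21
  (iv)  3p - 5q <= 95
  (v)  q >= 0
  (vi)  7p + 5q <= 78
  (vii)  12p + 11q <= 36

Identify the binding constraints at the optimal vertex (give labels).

(iii) and (v)

Vertices and P = -2p + 11q:
  (0, 21/8) → P = 231/8
  (0, 0) → P = 0
  (21/10, 0) → P = -21/5

The minimum is at (21/10, 0). Substituting into each constraint, equality holds for (iii) and (v); the remaining constraints have slack.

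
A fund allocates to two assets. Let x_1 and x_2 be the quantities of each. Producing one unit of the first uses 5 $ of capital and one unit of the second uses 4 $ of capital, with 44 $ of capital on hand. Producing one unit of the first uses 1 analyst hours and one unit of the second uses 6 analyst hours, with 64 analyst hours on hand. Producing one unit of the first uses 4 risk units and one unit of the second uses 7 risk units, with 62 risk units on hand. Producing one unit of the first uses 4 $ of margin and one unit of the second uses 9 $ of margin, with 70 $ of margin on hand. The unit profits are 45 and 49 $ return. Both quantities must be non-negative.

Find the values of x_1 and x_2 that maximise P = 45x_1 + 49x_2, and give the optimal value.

x_1 = 4, x_2 = 6, maximum P = 474

Vertices and P = 45x_1 + 49x_2:
  (0, 0) → P = 0
  (0, 70/9) → P = 3430/9
  (44/5, 0) → P = 396
  (4, 6) → P = 474

The optimum lies where 5x_1 + 4x_2 = 44 and 4x_1 + 9x_2 = 70.
Solving simultaneously gives x_1 = 4, x_2 = 6.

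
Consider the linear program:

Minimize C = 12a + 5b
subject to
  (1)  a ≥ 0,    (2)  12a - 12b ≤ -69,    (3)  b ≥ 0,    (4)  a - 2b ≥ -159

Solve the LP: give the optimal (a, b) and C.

a = 0, b = 23/4, minimum C = 115/4

Vertices and C = 12a + 5b:
  (0, 23/4) → C = 115/4
  (0, 159/2) → C = 795/2
  (295/2, 613/4) → C = 10145/4

The binding constraints are a = 0 and 12a - 12b = -69.
Solving simultaneously gives a = 0, b = 23/4.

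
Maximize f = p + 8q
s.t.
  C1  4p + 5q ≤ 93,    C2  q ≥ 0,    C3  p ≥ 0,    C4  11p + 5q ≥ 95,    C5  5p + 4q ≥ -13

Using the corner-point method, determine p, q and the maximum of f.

Extreme points and f = p + 8q:
  (93/4, 0) → f = 93/4
  (2/7, 643/35) → f = 5154/35
  (95/11, 0) → f = 95/11

p = 2/7, q = 643/35, maximum f = 5154/35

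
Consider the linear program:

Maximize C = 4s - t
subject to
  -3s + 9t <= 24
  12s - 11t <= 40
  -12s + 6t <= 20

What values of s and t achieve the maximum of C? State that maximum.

s = 208/25, t = 136/25, maximum C = 696/25

Extreme points and C = 4s - t:
  (208/25, 136/25) → C = 696/25
  (-2/5, 38/15) → C = -62/15
  (-23/3, -12) → C = -56/3

The binding constraints are -3s + 9t = 24 and 12s - 11t = 40.
Solving simultaneously gives s = 208/25, t = 136/25.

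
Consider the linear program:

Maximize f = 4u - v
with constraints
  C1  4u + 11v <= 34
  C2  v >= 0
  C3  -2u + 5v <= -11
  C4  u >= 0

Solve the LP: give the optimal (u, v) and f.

The binding constraints are 4u + 11v = 34 and v = 0.
Solving simultaneously gives u = 17/2, v = 0.

u = 17/2, v = 0, maximum f = 34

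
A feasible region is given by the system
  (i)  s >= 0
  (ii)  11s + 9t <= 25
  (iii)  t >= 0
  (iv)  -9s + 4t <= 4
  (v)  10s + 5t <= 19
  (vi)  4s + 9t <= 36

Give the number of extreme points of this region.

5

Of the 15 pairwise boundary intersections, those satisfying every inequality are:
  (0, 0)
  (0, 1)
  (64/125, 269/125)
  (46/35, 41/35)
  (19/10, 0)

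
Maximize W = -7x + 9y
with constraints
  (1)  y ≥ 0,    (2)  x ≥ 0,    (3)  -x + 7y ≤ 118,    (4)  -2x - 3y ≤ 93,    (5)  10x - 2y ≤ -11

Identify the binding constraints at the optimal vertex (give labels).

(2) and (3)

Vertices and W = -7x + 9y:
  (0, 118/7) → W = 1062/7
  (0, 11/2) → W = 99/2
  (159/68, 1169/68) → W = 2352/17

The maximum is at (0, 118/7). Substituting into each constraint, equality holds for (2) and (3); the remaining constraints have slack.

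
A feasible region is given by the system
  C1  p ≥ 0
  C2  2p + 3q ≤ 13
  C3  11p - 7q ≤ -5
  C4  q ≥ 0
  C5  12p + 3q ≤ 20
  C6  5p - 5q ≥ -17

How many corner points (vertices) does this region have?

Of the 15 pairwise boundary intersections, those satisfying every inequality are:
  (0, 5/7)
  (0, 17/5)
  (7/10, 58/15)
  (14/25, 99/25)
  (125/117, 280/117)

5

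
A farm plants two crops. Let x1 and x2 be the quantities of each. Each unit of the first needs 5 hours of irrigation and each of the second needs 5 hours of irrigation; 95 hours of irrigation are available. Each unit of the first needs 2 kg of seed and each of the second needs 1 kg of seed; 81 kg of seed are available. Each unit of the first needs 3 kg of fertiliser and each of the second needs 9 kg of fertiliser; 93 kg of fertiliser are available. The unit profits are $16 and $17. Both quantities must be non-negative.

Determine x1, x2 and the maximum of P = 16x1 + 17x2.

x1 = 13, x2 = 6, maximum P = 310

Vertices and P = 16x1 + 17x2:
  (0, 0) → P = 0
  (0, 31/3) → P = 527/3
  (19, 0) → P = 304
  (13, 6) → P = 310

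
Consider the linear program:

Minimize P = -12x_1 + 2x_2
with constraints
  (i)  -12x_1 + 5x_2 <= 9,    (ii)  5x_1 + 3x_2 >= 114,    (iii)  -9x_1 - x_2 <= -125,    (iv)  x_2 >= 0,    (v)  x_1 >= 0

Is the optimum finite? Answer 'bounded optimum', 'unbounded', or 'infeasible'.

unbounded

From the feasible point (616/57, 527/19), moving in the direction (1, 0) keeps every constraint satisfied while P decreases without bound.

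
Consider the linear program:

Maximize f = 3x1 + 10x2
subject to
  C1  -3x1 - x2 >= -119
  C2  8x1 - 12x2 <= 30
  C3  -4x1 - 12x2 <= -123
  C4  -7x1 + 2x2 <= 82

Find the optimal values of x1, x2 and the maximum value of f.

Feasible corners and f = 3x1 + 10x2:
  (729/22, 431/22) → f = 6497/22
  (12, 83) → f = 866
  (51/4, 6) → f = 393/4
  (-369/46, 1189/92) → f = 2419/23

At the optimal vertex, -3x1 - x2 = -119 and -7x1 + 2x2 = 82.
Solving simultaneously gives x1 = 12, x2 = 83.

x1 = 12, x2 = 83, maximum f = 866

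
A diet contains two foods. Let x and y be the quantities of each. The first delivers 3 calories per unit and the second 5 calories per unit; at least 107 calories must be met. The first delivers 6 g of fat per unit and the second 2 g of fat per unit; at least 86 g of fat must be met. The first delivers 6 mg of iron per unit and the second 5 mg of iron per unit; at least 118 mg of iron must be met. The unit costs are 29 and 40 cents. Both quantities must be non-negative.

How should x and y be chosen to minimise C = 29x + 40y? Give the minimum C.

Corner points and C = 29x + 40y:
  (0, 43) → C = 1720
  (107/3, 0) → C = 3103/3
  (9, 16) → C = 901
The feasible region is unbounded (it extends along (0, 1), (1, 0)), but C strictly increases along every unbounded feasible direction, so there is no improving ray and the minimum is attained at a vertex.

The optimum lies where 3x + 5y = 107 and 6x + 2y = 86.
Solving simultaneously gives x = 9, y = 16.

x = 9, y = 16, minimum C = 901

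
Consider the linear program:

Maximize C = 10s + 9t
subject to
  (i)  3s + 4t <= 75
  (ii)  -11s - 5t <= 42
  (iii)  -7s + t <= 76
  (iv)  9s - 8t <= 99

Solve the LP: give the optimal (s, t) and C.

The optimum lies where 3s + 4t = 75 and 9s - 8t = 99.
Solving simultaneously gives s = 83/5, t = 63/10.

s = 83/5, t = 63/10, maximum C = 2227/10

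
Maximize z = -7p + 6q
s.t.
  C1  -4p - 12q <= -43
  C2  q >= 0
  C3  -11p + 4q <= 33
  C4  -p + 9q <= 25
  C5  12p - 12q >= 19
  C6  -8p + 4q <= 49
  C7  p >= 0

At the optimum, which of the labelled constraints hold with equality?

Extreme points and z = -7p + 6q:
  (43/4, 0) → z = -301/4
  (31/8, 55/24) → z = -107/8
  (157/32, 319/96) → z = -461/32
The feasible region is unbounded (it extends along (1, 0), (9, 1)), but z strictly decreases along every unbounded feasible direction, so there is no improving ray and the maximum is attained at a vertex.

The maximum is at (31/8, 55/24). Substituting into each constraint, equality holds for C1 and C5; the remaining constraints have slack.

C1 and C5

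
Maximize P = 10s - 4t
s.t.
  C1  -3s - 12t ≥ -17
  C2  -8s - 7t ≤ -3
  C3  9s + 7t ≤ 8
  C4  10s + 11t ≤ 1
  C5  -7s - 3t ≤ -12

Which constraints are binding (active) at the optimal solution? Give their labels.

C2 and C3

Corner points and P = 10s - 4t:
  (5, -37/7) → P = 498/7
  (3, -3) → P = 42
  (81/29, -71/29) → P = 1094/29
  (129/47, -113/47) → P = 1742/47

The maximum is at (5, -37/7). Substituting into each constraint, equality holds for C2 and C3; the remaining constraints have slack.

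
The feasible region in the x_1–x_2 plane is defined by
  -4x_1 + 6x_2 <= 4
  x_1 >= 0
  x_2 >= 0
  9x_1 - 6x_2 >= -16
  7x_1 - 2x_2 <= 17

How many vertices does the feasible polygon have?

Of the 10 pairwise boundary intersections, those satisfying every inequality are:
  (0, 2/3)
  (55/17, 48/17)
  (0, 0)
  (17/7, 0)

4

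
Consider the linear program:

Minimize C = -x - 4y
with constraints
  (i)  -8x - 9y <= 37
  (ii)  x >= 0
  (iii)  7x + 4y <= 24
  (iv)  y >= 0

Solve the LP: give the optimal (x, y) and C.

x = 0, y = 6, minimum C = -24

Vertices and C = -x - 4y:
  (0, 6) → C = -24
  (0, 0) → C = 0
  (24/7, 0) → C = -24/7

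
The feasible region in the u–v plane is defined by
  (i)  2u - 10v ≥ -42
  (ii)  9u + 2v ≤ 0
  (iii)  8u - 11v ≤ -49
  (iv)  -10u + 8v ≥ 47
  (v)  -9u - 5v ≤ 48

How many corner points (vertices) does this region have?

4

The feasible vertices (each the meet of two boundaries and inside every other half-plane) are:
  (-67/42, 163/42)
  (-69/10, 141/50)
  (-125/46, 57/23)
  (-773/139, 57/139)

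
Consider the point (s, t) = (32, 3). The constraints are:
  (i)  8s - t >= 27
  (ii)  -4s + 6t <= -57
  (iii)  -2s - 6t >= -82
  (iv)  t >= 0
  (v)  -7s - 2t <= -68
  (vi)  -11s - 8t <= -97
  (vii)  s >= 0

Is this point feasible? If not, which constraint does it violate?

(i): 253 ≥ 27 ✓
(ii): -110 ≤ -57 ✓
(iii): -82 ≥ -82 ✓
(iv): 3 ≥ 0 ✓
(v): -230 ≤ -68 ✓
(vi): -376 ≤ -97 ✓
(vii): 32 ≥ 0 ✓

feasible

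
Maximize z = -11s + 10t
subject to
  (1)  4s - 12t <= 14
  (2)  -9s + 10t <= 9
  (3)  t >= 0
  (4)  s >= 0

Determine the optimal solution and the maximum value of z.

s = 0, t = 9/10, maximum z = 9

Vertices and z = -11s + 10t:
  (7/2, 0) → z = -77/2
  (0, 9/10) → z = 9
  (0, 0) → z = 0
The feasible region is unbounded (it extends along (3, 1), (10, 9)), but z strictly decreases along every unbounded feasible direction, so there is no improving ray and the maximum is attained at a vertex.

The optimum lies where -9s + 10t = 9 and s = 0.
Solving simultaneously gives s = 0, t = 9/10.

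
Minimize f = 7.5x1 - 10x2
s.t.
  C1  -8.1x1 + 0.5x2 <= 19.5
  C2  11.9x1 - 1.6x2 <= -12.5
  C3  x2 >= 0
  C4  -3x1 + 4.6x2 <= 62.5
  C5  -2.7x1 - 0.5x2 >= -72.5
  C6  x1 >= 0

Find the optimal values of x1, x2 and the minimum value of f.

Corner points and f = 7.5x1 - 10x2:
  (2125/2497, 70625/4994) → f = -674375/4994
  (0, 125/16) → f = -625/8
  (0, 625/46) → f = -3125/23

x1 = 0, x2 = 625/46, minimum f = -3125/23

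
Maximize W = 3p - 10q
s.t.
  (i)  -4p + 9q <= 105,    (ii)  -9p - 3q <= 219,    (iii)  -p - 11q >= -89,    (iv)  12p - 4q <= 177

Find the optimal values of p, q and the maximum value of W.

p = -115/24, q = -469/8, maximum W = 4575/8

Extreme points and W = 3p - 10q:
  (-762/31, 23/31) → W = -2516/31
  (-354/53, 461/53) → W = -5672/53
  (-115/24, -469/8) → W = 4575/8
  (2303/136, 891/136) → W = -2001/136

At the optimal vertex, -9p - 3q = 219 and 12p - 4q = 177.
Solving simultaneously gives p = -115/24, q = -469/8.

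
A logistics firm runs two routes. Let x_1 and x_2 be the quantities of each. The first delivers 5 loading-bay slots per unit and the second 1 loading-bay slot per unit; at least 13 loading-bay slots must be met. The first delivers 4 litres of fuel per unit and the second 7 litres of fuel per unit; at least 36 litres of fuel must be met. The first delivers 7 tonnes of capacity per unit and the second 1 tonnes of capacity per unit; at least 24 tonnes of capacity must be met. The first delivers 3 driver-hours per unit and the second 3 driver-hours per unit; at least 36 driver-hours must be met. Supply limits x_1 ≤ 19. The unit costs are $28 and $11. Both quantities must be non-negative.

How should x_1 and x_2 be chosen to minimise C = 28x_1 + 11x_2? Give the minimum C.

Feasible corners and C = 28x_1 + 11x_2:
  (0, 24) → C = 264
  (12, 0) → C = 336
  (19, 0) → C = 532
  (2, 10) → C = 166
The feasible region is unbounded (it extends along (0, 1)), but C strictly increases along every unbounded feasible direction, so there is no improving ray and the minimum is attained at a vertex.

The binding constraints are 7x_1 + x_2 = 24 and 3x_1 + 3x_2 = 36.
Solving simultaneously gives x_1 = 2, x_2 = 10.

x_1 = 2, x_2 = 10, minimum C = 166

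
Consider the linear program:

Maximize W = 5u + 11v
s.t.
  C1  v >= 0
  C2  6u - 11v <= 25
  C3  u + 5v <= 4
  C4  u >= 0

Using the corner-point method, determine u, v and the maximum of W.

Corner points and W = 5u + 11v:
  (4, 0) → W = 20
  (0, 0) → W = 0
  (0, 4/5) → W = 44/5

At the optimal vertex, v = 0 and u + 5v = 4.
Solving simultaneously gives u = 4, v = 0.

u = 4, v = 0, maximum W = 20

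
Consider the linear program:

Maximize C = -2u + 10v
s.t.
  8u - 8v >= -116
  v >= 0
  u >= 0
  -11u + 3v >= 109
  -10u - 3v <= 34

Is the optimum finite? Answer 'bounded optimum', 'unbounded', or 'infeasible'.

The boundaries 8u - 8v = -116 and u = 0 meet at (0, 29/2), but that point violates -11u + 3v ≥ 109. Every candidate vertex is excluded by some other constraint, so the feasible region is empty.

infeasible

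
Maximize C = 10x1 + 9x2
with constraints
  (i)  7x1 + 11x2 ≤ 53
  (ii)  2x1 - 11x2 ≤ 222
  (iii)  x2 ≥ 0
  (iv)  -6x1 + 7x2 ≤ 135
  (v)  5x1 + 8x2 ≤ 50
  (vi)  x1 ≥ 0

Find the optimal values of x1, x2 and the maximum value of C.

x1 = 53/7, x2 = 0, maximum C = 530/7

Vertices and C = 10x1 + 9x2:
  (53/7, 0) → C = 530/7
  (0, 53/11) → C = 477/11
  (0, 0) → C = 0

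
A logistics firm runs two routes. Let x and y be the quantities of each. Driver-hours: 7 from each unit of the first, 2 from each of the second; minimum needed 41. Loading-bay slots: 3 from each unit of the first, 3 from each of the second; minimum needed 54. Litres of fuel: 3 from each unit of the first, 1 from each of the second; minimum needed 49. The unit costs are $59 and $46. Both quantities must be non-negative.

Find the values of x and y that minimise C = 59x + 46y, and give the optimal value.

Vertices and C = 59x + 46y:
  (0, 49) → C = 2254
  (18, 0) → C = 1062
  (31/2, 5/2) → C = 2059/2
The feasible region is unbounded (it extends along (0, 1), (1, 0)), but C strictly increases along every unbounded feasible direction, so there is no improving ray and the minimum is attained at a vertex.

x = 31/2, y = 5/2, minimum C = 2059/2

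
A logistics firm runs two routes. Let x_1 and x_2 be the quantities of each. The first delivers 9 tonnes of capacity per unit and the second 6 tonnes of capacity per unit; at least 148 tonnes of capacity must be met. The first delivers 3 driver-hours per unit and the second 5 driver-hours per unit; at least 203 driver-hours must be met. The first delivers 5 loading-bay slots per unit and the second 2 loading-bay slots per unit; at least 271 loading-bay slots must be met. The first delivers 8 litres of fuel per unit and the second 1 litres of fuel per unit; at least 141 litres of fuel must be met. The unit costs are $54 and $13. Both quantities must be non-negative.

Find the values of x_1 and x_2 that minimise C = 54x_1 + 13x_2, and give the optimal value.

Corner points and C = 54x_1 + 13x_2:
  (0, 141) → C = 1833
  (203/3, 0) → C = 3654
  (949/19, 202/19) → C = 53872/19
  (1, 133) → C = 1783
The feasible region is unbounded (it extends along (0, 1), (1, 0)), but C strictly increases along every unbounded feasible direction, so there is no improving ray and the minimum is attained at a vertex.

The optimum lies where 5x_1 + 2x_2 = 271 and 8x_1 + x_2 = 141.
Solving simultaneously gives x_1 = 1, x_2 = 133.

x_1 = 1, x_2 = 133, minimum C = 1783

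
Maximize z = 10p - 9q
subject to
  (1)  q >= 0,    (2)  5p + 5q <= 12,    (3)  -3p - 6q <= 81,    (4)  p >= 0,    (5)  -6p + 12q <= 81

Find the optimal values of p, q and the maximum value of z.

Feasible corners and z = 10p - 9q:
  (12/5, 0) → z = 24
  (0, 0) → z = 0
  (0, 12/5) → z = -108/5

The binding constraints are q = 0 and 5p + 5q = 12.
Solving simultaneously gives p = 12/5, q = 0.

p = 12/5, q = 0, maximum z = 24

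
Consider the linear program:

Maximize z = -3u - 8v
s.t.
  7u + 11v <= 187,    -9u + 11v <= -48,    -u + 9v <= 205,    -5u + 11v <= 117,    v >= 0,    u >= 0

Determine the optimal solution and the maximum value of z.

u = 16/3, v = 0, maximum z = -16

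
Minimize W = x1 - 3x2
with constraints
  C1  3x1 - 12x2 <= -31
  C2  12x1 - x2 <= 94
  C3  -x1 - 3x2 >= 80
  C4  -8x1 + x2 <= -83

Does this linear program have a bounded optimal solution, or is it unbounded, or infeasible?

infeasible

The boundaries 3x1 - 12x2 = -31 and -x1 - 3x2 = 80 meet at (-351/7, -209/21), but that point violates -8x1 + x2 ≤ -83. Every candidate vertex is excluded by some other constraint, so the feasible region is empty.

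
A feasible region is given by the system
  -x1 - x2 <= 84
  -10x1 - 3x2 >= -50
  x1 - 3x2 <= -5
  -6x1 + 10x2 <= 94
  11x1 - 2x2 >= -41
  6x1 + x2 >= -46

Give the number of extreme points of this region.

Pairwise boundary intersections that survive every other constraint:
  (45/11, 100/33)
  (109/59, 620/59)
  (-113/31, 14/31)
  (-111/49, 394/49)

4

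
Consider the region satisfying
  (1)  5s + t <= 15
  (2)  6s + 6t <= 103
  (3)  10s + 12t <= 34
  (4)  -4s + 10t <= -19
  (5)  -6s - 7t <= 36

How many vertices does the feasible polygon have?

3

The feasible vertices (each the meet of two boundaries and inside every other half-plane) are:
  (169/54, -35/54)
  (141/29, -270/29)
  (-227/88, -129/44)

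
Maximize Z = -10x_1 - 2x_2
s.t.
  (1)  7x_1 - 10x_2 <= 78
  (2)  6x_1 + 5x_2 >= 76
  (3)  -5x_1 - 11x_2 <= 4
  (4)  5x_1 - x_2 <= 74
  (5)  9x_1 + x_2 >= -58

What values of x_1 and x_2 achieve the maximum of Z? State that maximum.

The feasible region is unbounded (it extends along (1, 5), (-1, 9)), but Z strictly decreases along every unbounded feasible direction, so there is no improving ray and the maximum is attained at a vertex.

x_1 = -122/13, x_2 = 344/13, maximum Z = 532/13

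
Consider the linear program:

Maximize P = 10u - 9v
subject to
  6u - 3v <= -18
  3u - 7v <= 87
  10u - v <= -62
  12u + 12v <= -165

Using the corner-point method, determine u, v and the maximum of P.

u = -129/11, v = -192/11, maximum P = 438/11

Corner points and P = 10u - 9v:
  (-129/11, -192/11) → P = 438/11
  (-7, -8) → P = 2
  (-303/44, -151/22) → P = -78/11
The feasible region is unbounded (it extends along (-7, -3), (-1, 1)), but P strictly decreases along every unbounded feasible direction, so there is no improving ray and the maximum is attained at a vertex.

At the optimal vertex, 6u - 3v = -18 and 3u - 7v = 87.
Solving simultaneously gives u = -129/11, v = -192/11.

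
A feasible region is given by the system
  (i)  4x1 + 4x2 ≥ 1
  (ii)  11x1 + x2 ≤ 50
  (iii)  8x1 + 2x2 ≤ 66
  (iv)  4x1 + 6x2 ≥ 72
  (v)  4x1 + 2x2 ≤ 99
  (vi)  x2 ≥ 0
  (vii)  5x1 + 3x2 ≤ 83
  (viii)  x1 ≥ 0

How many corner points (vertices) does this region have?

Pairwise boundary intersections that survive every other constraint:
  (17/7, 163/7)
  (114/31, 296/31)
  (16/7, 167/7)
  (0, 12)
  (0, 83/3)

5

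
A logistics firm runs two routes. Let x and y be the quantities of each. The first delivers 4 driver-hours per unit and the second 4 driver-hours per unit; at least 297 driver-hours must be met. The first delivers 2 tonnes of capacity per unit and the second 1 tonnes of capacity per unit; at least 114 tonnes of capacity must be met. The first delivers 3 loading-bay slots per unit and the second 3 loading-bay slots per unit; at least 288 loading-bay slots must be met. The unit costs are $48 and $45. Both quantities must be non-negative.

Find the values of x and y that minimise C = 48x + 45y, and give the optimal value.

x = 18, y = 78, minimum C = 4374

The feasible region is unbounded (it extends along (0, 1), (1, 0)), but C strictly increases along every unbounded feasible direction, so there is no improving ray and the minimum is attained at a vertex.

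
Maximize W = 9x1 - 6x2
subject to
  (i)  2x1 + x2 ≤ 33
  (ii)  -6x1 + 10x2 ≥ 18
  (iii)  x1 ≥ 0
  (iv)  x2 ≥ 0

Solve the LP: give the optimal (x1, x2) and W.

x1 = 12, x2 = 9, maximum W = 54

Corner points and W = 9x1 - 6x2:
  (12, 9) → W = 54
  (0, 33) → W = -198
  (0, 9/5) → W = -54/5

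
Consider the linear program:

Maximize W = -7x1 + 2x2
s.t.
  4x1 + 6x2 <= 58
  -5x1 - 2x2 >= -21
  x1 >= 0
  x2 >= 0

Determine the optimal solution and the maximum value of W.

Corner points and W = -7x1 + 2x2:
  (5/11, 103/11) → W = 171/11
  (0, 29/3) → W = 58/3
  (21/5, 0) → W = -147/5
  (0, 0) → W = 0

x1 = 0, x2 = 29/3, maximum W = 58/3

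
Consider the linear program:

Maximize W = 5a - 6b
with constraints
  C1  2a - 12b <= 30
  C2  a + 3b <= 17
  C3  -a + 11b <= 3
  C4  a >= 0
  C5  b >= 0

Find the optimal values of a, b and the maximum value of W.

a = 49/3, b = 2/9, maximum W = 241/3

Corner points and W = 5a - 6b:
  (49/3, 2/9) → W = 241/3
  (15, 0) → W = 75
  (89/7, 10/7) → W = 55
  (0, 3/11) → W = -18/11
  (0, 0) → W = 0

The optimum lies where 2a - 12b = 30 and a + 3b = 17.
Solving simultaneously gives a = 49/3, b = 2/9.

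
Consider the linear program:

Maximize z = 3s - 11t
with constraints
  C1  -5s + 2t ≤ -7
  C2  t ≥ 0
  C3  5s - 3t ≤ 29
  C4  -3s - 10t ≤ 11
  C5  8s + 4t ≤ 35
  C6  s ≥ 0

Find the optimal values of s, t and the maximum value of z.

Vertices and z = 3s - 11t:
  (7/5, 0) → z = 21/5
  (49/18, 119/36) → z = -1015/36
  (35/8, 0) → z = 105/8

At the optimal vertex, t = 0 and 8s + 4t = 35.
Solving simultaneously gives s = 35/8, t = 0.

s = 35/8, t = 0, maximum z = 105/8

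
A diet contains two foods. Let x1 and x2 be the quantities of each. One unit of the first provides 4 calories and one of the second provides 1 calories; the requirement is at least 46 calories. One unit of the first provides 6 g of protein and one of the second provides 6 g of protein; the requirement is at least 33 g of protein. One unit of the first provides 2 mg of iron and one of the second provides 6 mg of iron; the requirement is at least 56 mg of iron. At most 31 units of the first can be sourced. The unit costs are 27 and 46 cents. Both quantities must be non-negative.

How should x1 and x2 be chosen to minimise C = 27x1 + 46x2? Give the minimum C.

x1 = 10, x2 = 6, minimum C = 546

The feasible region is unbounded (it extends along (0, 1)), but C strictly increases along every unbounded feasible direction, so there is no improving ray and the minimum is attained at a vertex.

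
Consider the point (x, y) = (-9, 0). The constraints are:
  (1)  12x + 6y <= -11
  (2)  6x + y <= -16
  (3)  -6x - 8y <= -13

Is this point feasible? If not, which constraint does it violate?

Constraint (3): -6x - 8y = 54, which is not ≤ -13. All other constraints are satisfied.

not feasible — violates (3)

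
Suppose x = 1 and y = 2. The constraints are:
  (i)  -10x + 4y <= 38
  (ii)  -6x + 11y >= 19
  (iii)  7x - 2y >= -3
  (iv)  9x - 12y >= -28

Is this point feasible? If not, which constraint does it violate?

Constraint (ii): -6x + 11y = 16, which is not ≥ 19. All other constraints are satisfied.

not feasible — violates (ii)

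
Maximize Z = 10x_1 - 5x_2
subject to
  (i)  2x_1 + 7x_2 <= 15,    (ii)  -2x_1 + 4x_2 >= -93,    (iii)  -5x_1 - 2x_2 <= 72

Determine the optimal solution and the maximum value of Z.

Extreme points and Z = 10x_1 - 5x_2:
  (711/22, -78/11) → Z = 3945/11
  (-534/31, 219/31) → Z = -6435/31
  (-17/4, -203/8) → Z = 675/8

The binding constraints are 2x_1 + 7x_2 = 15 and -2x_1 + 4x_2 = -93.
Solving simultaneously gives x_1 = 711/22, x_2 = -78/11.

x_1 = 711/22, x_2 = -78/11, maximum Z = 3945/11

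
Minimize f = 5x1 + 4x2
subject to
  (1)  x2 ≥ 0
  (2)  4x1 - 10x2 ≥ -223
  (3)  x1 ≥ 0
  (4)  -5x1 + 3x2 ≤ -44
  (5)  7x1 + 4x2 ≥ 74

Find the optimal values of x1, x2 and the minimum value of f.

Vertices and f = 5x1 + 4x2:
  (74/7, 0) → f = 370/7
  (1109/38, 1291/38) → f = 10709/38
  (398/41, 62/41) → f = 2238/41
The feasible region is unbounded (it extends along (5, 2), (1, 0)), but f strictly increases along every unbounded feasible direction, so there is no improving ray and the minimum is attained at a vertex.

x1 = 74/7, x2 = 0, minimum f = 370/7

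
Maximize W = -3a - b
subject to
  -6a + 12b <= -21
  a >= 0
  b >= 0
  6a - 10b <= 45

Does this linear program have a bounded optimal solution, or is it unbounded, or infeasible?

Vertices and W = -3a - b:
  (7/2, 0) → W = -21/2
  (55/2, 12) → W = -189/2
  (15/2, 0) → W = -45/2
The feasible region has finitely many vertices and no improving ray; the maximum is -21/2 at (7/2, 0).

bounded optimum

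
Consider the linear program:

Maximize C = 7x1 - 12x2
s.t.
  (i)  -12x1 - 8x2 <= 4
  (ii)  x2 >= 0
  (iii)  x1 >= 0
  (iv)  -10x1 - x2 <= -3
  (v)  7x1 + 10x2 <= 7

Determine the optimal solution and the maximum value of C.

Feasible corners and C = 7x1 - 12x2:
  (3/10, 0) → C = 21/10
  (1, 0) → C = 7
  (23/93, 49/93) → C = -427/93

The optimum lies where x2 = 0 and 7x1 + 10x2 = 7.
Solving simultaneously gives x1 = 1, x2 = 0.

x1 = 1, x2 = 0, maximum C = 7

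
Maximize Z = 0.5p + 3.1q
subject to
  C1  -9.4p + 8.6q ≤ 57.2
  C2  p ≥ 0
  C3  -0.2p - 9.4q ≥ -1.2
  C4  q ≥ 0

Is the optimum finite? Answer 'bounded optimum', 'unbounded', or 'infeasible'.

Extreme points and Z = 0.5p + 3.1q:
  (0, 6/47) → Z = 93/235
  (0, 0) → Z = 0
  (6, 0) → Z = 3
The feasible region has finitely many vertices and no improving ray; the maximum is 3 at (6, 0).

bounded optimum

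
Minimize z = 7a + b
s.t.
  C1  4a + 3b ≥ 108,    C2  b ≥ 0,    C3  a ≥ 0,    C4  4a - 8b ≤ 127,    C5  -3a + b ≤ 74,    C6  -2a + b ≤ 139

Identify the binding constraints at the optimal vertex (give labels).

Corner points and z = 7a + b:
  (27, 0) → z = 189
  (0, 36) → z = 36
  (127/4, 0) → z = 889/4
  (0, 74) → z = 74
  (65, 269) → z = 724
The feasible region is unbounded (it extends along (2, 1), (1, 2)), but z strictly increases along every unbounded feasible direction, so there is no improving ray and the minimum is attained at a vertex.

The minimum is at (0, 36). Substituting into each constraint, equality holds for C1 and C3; the remaining constraints have slack.

C1 and C3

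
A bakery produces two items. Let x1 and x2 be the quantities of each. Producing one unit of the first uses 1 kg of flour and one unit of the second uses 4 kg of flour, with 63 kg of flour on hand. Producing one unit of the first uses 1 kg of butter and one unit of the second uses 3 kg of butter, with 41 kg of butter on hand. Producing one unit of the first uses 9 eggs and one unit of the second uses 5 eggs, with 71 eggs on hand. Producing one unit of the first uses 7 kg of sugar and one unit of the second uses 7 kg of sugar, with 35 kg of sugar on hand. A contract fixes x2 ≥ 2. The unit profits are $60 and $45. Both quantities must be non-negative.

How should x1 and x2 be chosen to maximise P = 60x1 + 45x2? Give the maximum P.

x1 = 3, x2 = 2, maximum P = 270

Vertices and P = 60x1 + 45x2:
  (0, 5) → P = 225
  (0, 2) → P = 90
  (3, 2) → P = 270

The optimum lies where 7x1 + 7x2 = 35 and x2 = 2.
Solving simultaneously gives x1 = 3, x2 = 2.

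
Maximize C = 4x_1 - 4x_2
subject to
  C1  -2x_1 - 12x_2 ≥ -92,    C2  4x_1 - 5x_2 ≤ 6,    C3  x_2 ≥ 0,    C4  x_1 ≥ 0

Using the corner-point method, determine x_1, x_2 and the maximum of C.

x_1 = 266/29, x_2 = 178/29, maximum C = 352/29

Feasible corners and C = 4x_1 - 4x_2:
  (266/29, 178/29) → C = 352/29
  (0, 23/3) → C = -92/3
  (3/2, 0) → C = 6
  (0, 0) → C = 0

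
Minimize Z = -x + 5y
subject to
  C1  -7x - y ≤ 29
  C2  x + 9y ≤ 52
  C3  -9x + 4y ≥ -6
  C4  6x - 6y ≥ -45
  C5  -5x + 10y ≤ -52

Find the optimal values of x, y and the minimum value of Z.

x = -110/37, y = -303/37, minimum Z = -1405/37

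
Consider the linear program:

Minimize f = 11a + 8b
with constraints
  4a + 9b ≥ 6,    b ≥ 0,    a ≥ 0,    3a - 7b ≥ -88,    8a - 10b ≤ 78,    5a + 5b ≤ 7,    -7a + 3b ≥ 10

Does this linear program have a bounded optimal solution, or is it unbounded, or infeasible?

The boundaries 4a + 9b = 6 and a = 0 meet at (0, 2/3), but that point violates -7a + 3b ≥ 10. Every candidate vertex is excluded by some other constraint, so the feasible region is empty.

infeasible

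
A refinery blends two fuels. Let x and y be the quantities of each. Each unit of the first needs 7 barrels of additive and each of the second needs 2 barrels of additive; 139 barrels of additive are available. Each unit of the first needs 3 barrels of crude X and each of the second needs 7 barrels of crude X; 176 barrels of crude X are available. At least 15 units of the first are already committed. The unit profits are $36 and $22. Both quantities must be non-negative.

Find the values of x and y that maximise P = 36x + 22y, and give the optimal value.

Extreme points and P = 36x + 22y:
  (139/7, 0) → P = 5004/7
  (15, 0) → P = 540
  (15, 17) → P = 914

At the optimal vertex, 7x + 2y = 139 and x = 15.
Solving simultaneously gives x = 15, y = 17.

x = 15, y = 17, maximum P = 914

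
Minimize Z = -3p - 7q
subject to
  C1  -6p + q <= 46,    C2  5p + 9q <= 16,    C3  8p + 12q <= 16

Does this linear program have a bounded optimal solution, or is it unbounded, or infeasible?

Extreme points and Z = -3p - 7q:
  (-398/59, 326/59) → Z = -1088/59
  (-4, 4) → Z = -16
The feasible region has finitely many vertices and no improving ray; the minimum is -1088/59 at (-398/59, 326/59).

bounded optimum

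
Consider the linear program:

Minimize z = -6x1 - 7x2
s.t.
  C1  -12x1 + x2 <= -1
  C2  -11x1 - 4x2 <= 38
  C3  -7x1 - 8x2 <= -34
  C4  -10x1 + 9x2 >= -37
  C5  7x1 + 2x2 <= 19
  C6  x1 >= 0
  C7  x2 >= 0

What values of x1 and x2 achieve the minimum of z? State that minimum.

Extreme points and z = -6x1 - 7x2:
  (42/103, 401/103) → z = -3059/103
  (21/31, 221/31) → z = -1673/31
  (2, 5/2) → z = -59/2

The binding constraints are -12x1 + x2 = -1 and 7x1 + 2x2 = 19.
Solving simultaneously gives x1 = 21/31, x2 = 221/31.

x1 = 21/31, x2 = 221/31, minimum z = -1673/31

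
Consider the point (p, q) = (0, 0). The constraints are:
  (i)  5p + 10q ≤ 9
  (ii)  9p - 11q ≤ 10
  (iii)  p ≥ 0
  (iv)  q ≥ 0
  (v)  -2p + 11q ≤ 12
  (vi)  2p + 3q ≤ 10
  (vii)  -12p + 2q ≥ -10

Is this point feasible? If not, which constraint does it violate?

(i): 0 ≤ 9 ✓
(ii): 0 ≤ 10 ✓
(iii): 0 ≥ 0 ✓
(iv): 0 ≥ 0 ✓
(v): 0 ≤ 12 ✓
(vi): 0 ≤ 10 ✓
(vii): 0 ≥ -10 ✓

feasible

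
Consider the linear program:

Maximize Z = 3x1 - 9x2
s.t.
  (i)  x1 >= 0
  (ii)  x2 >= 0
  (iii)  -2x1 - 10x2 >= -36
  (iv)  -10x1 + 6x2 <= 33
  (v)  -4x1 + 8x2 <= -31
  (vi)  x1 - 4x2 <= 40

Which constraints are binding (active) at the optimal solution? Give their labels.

(ii) and (iii)

Feasible corners and Z = 3x1 - 9x2:
  (18, 0) → Z = 54
  (31/4, 0) → Z = 93/4
  (299/28, 41/28) → Z = 132/7

The maximum is at (18, 0). Substituting into each constraint, equality holds for (ii) and (iii); the remaining constraints have slack.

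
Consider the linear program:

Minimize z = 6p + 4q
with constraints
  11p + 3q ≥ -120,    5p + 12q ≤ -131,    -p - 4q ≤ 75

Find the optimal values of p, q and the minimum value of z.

Vertices and z = 6p + 4q:
  (-349/39, -841/117) → z = -742/9
  (-255/41, -705/41) → z = -4350/41
  (47, -61/2) → z = 160

p = -255/41, q = -705/41, minimum z = -4350/41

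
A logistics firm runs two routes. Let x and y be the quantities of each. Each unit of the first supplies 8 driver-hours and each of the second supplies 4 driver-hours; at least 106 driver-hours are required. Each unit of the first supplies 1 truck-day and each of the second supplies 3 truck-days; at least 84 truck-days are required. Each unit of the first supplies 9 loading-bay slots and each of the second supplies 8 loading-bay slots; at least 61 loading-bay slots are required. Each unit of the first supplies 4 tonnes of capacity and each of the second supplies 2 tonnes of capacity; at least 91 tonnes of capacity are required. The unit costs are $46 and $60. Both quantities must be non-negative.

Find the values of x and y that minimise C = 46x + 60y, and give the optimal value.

Extreme points and C = 46x + 60y:
  (0, 91/2) → C = 2730
  (84, 0) → C = 3864
  (21/2, 49/2) → C = 1953
The feasible region is unbounded (it extends along (0, 1), (1, 0)), but C strictly increases along every unbounded feasible direction, so there is no improving ray and the minimum is attained at a vertex.

The optimum lies where x + 3y = 84 and 4x + 2y = 91.
Solving simultaneously gives x = 21/2, y = 49/2.

x = 21/2, y = 49/2, minimum C = 1953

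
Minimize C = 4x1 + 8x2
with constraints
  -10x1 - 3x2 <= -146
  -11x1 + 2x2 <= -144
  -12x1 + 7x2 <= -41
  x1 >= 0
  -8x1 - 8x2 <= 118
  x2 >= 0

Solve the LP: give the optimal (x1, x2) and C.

x1 = 73/5, x2 = 0, minimum C = 292/5

The feasible region is unbounded (it extends along (7, 12), (1, 0)), but C strictly increases along every unbounded feasible direction, so there is no improving ray and the minimum is attained at a vertex.

At the optimal vertex, -10x1 - 3x2 = -146 and x2 = 0.
Solving simultaneously gives x1 = 73/5, x2 = 0.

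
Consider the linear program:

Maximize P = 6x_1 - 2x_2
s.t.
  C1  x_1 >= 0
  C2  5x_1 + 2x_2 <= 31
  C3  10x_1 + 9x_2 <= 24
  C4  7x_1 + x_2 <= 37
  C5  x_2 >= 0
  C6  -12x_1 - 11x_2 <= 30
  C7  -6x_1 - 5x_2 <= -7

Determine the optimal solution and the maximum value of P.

x_1 = 12/5, x_2 = 0, maximum P = 72/5

Feasible corners and P = 6x_1 - 2x_2:
  (0, 8/3) → P = -16/3
  (0, 7/5) → P = -14/5
  (12/5, 0) → P = 72/5
  (7/6, 0) → P = 7

The optimum lies where 10x_1 + 9x_2 = 24 and x_2 = 0.
Solving simultaneously gives x_1 = 12/5, x_2 = 0.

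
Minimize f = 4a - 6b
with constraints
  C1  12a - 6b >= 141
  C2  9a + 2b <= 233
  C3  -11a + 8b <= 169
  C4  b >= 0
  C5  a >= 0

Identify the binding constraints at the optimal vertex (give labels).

Vertices and f = 4a - 6b:
  (280/13, 509/26) → f = -407/13
  (47/4, 0) → f = 47
  (233/9, 0) → f = 932/9

The minimum is at (280/13, 509/26). Substituting into each constraint, equality holds for C1 and C2; the remaining constraints have slack.

C1 and C2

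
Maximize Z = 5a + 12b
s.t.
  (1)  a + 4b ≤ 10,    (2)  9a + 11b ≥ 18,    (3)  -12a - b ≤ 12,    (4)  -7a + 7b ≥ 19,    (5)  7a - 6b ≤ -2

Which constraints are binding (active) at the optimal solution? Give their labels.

Extreme points and Z = 5a + 12b:
  (-58/47, 132/47) → Z = 1294/47
  (-6/35, 89/35) → Z = 1038/35
  (-50/41, 108/41) → Z = 1046/41
  (-83/140, 297/140) → Z = 3149/140

The maximum is at (-6/35, 89/35). Substituting into each constraint, equality holds for (1) and (4); the remaining constraints have slack.

(1) and (4)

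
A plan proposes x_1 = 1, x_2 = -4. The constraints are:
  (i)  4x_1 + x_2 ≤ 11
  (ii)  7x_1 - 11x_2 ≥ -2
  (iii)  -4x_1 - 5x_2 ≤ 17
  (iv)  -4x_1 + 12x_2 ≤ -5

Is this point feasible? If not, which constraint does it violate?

feasible

(i): 0 ≤ 11 ✓
(ii): 51 ≥ -2 ✓
(iii): 16 ≤ 17 ✓
(iv): -52 ≤ -5 ✓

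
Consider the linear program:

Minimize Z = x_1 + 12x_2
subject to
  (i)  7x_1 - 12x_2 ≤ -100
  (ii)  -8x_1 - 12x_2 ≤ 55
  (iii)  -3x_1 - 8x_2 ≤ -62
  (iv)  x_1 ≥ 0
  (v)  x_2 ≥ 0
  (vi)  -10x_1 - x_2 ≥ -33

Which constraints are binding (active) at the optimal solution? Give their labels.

(i) and (iv)

Extreme points and Z = x_1 + 12x_2:
  (0, 25/3) → Z = 100
  (296/127, 1231/127) → Z = 15068/127
  (0, 33) → Z = 396

The minimum is at (0, 25/3). Substituting into each constraint, equality holds for (i) and (iv); the remaining constraints have slack.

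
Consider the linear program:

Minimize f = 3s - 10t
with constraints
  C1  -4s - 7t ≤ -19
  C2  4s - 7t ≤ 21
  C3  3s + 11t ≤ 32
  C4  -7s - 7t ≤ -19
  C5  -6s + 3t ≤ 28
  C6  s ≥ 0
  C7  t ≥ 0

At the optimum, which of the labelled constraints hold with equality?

Corner points and f = 3s - 10t:
  (0, 19/7) → f = -190/7
  (19/4, 0) → f = 57/4
  (7, 1) → f = 11
  (21/4, 0) → f = 63/4
  (0, 32/11) → f = -320/11

The minimum is at (0, 32/11). Substituting into each constraint, equality holds for C3 and C6; the remaining constraints have slack.

C3 and C6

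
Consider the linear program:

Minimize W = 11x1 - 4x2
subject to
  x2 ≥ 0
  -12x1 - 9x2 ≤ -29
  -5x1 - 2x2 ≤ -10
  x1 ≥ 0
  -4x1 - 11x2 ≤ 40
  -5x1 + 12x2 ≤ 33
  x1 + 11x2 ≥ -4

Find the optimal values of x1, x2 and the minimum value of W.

The feasible region is unbounded (it extends along (1, 0), (12, 5)), but W strictly increases along every unbounded feasible direction, so there is no improving ray and the minimum is attained at a vertex.

The optimum lies where -5x1 - 2x2 = -10 and -5x1 + 12x2 = 33.
Solving simultaneously gives x1 = 27/35, x2 = 43/14.

x1 = 27/35, x2 = 43/14, minimum W = -19/5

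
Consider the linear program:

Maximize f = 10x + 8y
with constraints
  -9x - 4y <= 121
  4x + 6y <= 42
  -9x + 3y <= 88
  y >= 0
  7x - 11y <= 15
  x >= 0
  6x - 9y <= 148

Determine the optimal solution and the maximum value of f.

x = 276/43, y = 117/43, maximum f = 3696/43

Corner points and f = 10x + 8y:
  (276/43, 117/43) → f = 3696/43
  (0, 7) → f = 56
  (15/7, 0) → f = 150/7
  (0, 0) → f = 0

The optimum lies where 4x + 6y = 42 and 7x - 11y = 15.
Solving simultaneously gives x = 276/43, y = 117/43.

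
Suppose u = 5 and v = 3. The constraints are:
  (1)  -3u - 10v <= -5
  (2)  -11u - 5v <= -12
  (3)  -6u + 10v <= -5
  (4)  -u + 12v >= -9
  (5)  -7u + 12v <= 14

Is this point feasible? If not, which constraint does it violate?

not feasible — violates (3)

Constraint (3): -6u + 10v = 0, which is not ≤ -5. All other constraints are satisfied.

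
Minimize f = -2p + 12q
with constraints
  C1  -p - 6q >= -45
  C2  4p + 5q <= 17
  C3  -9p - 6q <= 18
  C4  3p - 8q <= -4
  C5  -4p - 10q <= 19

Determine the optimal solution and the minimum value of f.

Feasible corners and f = -2p + 12q:
  (-123/19, 163/19) → f = 2202/19
  (-63/8, 141/16) → f = 243/2
  (116/47, 67/47) → f = 572/47
  (-28/15, -1/5) → f = 4/3

The optimum lies where -9p - 6q = 18 and 3p - 8q = -4.
Solving simultaneously gives p = -28/15, q = -1/5.

p = -28/15, q = -1/5, minimum f = 4/3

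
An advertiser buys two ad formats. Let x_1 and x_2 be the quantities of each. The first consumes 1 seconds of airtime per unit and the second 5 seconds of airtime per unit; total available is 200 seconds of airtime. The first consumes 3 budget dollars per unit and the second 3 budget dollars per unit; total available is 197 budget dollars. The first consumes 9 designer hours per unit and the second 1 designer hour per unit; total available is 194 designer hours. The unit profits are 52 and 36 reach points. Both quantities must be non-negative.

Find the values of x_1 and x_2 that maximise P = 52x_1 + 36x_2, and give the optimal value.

Feasible corners and P = 52x_1 + 36x_2:
  (0, 0) → P = 0
  (0, 40) → P = 1440
  (194/9, 0) → P = 10088/9
  (35/2, 73/2) → P = 2224

x_1 = 35/2, x_2 = 73/2, maximum P = 2224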